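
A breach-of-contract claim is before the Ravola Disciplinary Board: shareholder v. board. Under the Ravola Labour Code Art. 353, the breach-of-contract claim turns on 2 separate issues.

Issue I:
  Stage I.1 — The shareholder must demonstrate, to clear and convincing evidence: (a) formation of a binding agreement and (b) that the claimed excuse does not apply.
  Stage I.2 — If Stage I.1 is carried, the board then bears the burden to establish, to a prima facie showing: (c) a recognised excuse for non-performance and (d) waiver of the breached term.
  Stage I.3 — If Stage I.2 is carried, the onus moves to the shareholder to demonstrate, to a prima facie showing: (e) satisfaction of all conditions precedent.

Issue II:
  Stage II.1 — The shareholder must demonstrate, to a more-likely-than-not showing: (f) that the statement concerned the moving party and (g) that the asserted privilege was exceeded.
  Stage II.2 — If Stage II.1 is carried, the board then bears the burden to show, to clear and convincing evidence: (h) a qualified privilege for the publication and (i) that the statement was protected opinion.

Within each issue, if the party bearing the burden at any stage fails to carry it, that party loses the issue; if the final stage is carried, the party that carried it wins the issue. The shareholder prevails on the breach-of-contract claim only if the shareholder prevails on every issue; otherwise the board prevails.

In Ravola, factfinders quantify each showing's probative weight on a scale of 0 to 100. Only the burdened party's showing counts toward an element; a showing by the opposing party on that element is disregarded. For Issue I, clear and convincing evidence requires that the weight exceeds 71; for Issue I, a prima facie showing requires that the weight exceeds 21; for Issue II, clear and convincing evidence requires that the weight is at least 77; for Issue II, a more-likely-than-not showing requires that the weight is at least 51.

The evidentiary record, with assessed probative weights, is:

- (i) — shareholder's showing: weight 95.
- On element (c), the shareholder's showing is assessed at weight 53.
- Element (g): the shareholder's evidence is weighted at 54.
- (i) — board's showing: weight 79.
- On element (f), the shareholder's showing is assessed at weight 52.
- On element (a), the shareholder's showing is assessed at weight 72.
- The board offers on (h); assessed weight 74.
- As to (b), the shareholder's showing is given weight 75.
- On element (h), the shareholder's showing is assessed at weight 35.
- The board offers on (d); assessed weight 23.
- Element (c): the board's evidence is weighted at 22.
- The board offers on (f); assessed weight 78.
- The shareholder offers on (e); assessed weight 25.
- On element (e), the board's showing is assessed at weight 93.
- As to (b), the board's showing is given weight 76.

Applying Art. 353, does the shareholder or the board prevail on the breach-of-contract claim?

shareholder

— Issue I —
At Stage I.1 the shareholder must meet clear and convincing evidence (weight exceeds 71): on (a) the weight is 72, > 71, so (a) meets the standard; on (b) the weight is 75 (the board's 76 is given no effect), > 71, so (b) meets the standard.
  Stage I.1 carried; the burden shifts to the board.
At Stage I.2 the board must meet a prima facie showing (weight exceeds 21): on (c) the weight is 22 (the shareholder's 53 is given no effect), > 21, so (c) meets the standard; on (d) the weight is 23, > 21, so (d) meets the standard.
  The board carries Stage I.2; the shareholder now bears the burden.
At Stage I.3 the shareholder must meet a prima facie showing (weight exceeds 21): on (e) the weight is 25 (the board's 93 is given no effect), which does exceed 21, so (e) meets the standard.
  The shareholder carries the last stage.
Every stage carried; the shareholder prevails on this issue.
— Issue II —
Stage II.1 (shareholder, a more-likely-than-not showing, weight is at least 51): (f) 52 (board's 78 disregarded) ≥ 51 — meets; (g) 54 ≥ 51 — meets.
  Stage II.1 is satisfied; the onus moves to the board.
Stage II.2 (board, clear and convincing evidence, weight is at least 77): (h) 74 (shareholder's 35 disregarded) < 77 — fails; (i) 79 (shareholder's 95 disregarded) ≥ 77 — meets.
  The board does not carry Stage II.2.
The analysis ends at Stage II.2; the shareholder prevails on this issue.
Per-issue: Issue I → shareholder; Issue II → shareholder. The shareholder must prevail on every issue; overall, the shareholder prevails.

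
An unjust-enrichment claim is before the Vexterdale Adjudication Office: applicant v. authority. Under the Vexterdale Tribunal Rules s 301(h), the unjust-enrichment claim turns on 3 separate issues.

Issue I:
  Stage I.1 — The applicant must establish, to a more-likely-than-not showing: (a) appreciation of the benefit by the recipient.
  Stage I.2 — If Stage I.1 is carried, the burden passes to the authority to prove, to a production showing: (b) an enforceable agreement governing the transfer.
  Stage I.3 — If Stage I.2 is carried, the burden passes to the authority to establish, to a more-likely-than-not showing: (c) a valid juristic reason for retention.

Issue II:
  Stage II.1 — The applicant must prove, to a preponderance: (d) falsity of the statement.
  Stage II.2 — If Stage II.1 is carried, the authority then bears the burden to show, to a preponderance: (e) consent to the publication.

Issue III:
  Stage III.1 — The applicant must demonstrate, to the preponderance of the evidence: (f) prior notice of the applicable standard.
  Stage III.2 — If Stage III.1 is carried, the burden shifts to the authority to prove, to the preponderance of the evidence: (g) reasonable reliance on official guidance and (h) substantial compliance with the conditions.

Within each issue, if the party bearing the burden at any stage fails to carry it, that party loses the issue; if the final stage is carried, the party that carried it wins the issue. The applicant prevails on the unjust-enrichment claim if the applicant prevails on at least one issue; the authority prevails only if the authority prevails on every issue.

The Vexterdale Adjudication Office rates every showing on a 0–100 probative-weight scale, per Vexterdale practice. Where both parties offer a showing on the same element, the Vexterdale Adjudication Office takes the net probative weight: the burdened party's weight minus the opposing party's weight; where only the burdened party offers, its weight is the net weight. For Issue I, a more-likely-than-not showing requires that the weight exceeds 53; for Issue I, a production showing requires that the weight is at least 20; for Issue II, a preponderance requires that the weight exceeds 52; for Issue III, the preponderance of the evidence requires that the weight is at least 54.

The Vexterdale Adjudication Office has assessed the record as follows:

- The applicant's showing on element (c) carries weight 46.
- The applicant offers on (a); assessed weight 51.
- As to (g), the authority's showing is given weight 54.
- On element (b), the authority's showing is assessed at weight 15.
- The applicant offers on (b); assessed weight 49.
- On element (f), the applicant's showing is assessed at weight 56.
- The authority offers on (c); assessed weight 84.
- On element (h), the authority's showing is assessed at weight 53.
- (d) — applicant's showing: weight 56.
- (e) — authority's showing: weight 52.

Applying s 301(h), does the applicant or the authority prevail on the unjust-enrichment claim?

— Issue I —
Stage I.1 — burden on applicant; standard: a more-likely-than-not showing (weight exceeds 53).
    (a): 51 ≤ 53 [not met]
  Stage I.1 not carried; the applicant fails its burden.
So the authority prevails on this issue.
— Issue II —
Stage II.1 — burden on applicant; standard: a preponderance (weight exceeds 52).
    (d): 56 > 52 [met]
  All elements met. The burden passes to the authority.
Stage II.2 — burden on authority; standard: a preponderance (weight exceeds 52).
    (e): 52 ≤ 52 [not met]
  Not every element is met, so the authority fails to carry Stage II.2.
The applicant prevails on this issue.
— Issue III —
At Stage III.1 the applicant must meet the preponderance of the evidence (weight is at least 54): on (f) the weight is 56, which does reach 54, so (f) meets the standard.
  Stage III.1 is satisfied; the onus moves to the authority.
At Stage III.2 the authority must meet the preponderance of the evidence (weight is at least 54): on (g) the weight is 54, ≥ 54, so (g) meets the standard; on (h) the weight is 53, which does not reach 54, so (h) does not meet the standard.
  Stage III.2 not carried; the authority fails its burden.
The applicant prevails on this issue.
Per-issue: Issue I → authority; Issue II → applicant; Issue III → applicant. The applicant must prevail on at least one issue; overall, the applicant prevails.

applicant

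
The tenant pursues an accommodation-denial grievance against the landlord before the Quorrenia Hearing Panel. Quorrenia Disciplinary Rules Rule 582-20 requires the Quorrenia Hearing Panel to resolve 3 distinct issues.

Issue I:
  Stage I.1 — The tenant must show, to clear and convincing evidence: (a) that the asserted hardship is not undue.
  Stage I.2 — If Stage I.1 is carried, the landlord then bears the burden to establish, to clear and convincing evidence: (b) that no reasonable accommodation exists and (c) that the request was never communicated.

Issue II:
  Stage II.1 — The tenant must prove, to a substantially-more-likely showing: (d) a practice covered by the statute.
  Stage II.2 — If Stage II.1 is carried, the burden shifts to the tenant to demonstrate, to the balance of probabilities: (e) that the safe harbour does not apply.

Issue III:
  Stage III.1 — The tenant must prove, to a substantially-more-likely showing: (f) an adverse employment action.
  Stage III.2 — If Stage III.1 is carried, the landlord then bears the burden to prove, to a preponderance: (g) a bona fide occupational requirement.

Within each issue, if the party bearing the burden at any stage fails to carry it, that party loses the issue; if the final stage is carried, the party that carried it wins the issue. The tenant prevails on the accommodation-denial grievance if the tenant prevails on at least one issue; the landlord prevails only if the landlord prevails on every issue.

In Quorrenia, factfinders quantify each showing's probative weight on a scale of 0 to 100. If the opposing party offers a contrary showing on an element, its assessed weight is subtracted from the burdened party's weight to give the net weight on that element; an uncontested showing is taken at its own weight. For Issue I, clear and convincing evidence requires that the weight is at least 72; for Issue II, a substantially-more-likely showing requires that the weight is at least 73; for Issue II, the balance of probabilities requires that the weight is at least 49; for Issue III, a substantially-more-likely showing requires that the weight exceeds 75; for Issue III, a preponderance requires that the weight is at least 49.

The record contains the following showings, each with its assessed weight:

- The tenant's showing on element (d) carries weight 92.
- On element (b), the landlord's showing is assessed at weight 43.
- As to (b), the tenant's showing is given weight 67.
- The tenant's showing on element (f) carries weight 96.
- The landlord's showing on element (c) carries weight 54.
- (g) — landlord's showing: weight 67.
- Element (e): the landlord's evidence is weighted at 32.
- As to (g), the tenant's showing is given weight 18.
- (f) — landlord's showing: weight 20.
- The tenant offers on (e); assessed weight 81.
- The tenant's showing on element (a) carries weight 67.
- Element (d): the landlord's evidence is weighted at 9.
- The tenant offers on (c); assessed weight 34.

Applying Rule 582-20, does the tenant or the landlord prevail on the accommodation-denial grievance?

tenant

— Issue I —
Stage I.1 — burden on tenant; standard: clear and convincing evidence (weight is at least 72).
    (a): 67 < 72 [not met]
  The tenant does not carry Stage I.1.
The landlord prevails on this issue.
— Issue II —
Stage II.1 (tenant, a substantially-more-likely showing, weight is at least 73): (d) net 92−9=83 ≥ 73 — meets.
  All elements met. The tenant retains the burden for Stage II.2.
Stage II.2 (tenant, the balance of probabilities, weight is at least 49): (e) net 81−32=49 ≥ 49 — meets.
  The tenant carries the last stage.
Every stage carried; the tenant prevails on this issue.
— Issue III —
Stage III.1 — burden on tenant; standard: a substantially-more-likely showing (weight exceeds 75).
    (f): 96 − 20 = 76 > 75 [met]
  Stage III.1 is satisfied; the onus moves to the landlord.
Stage III.2 — burden on landlord; standard: a preponderance (weight is at least 49).
    (g): 67 − 18 = 49 ≥ 49 [met]
  The landlord carries the last stage.
With every stage satisfied, the landlord prevails on this issue.
Per-issue: Issue I → landlord; Issue II → tenant; Issue III → landlord. The tenant must prevail on at least one issue; overall, the tenant prevails.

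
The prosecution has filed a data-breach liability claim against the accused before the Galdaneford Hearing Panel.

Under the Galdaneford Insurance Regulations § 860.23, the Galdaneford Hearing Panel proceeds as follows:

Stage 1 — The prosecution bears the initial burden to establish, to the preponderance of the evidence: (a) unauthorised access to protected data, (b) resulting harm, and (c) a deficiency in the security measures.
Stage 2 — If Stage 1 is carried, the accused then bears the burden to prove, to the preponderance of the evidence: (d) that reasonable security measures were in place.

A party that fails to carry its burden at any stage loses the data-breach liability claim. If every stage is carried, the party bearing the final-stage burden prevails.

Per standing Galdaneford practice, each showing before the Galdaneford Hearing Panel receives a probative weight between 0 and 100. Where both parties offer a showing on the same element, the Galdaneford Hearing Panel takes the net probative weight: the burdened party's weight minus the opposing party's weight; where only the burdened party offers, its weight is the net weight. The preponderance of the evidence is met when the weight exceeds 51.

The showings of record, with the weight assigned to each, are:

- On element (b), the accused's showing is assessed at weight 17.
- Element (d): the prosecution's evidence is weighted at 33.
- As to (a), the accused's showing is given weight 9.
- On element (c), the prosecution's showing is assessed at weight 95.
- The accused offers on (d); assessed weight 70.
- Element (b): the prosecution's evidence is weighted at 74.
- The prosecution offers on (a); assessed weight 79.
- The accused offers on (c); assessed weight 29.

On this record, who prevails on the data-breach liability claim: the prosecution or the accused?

Stage 1 (prosecution, the preponderance of the evidence, weight exceeds 51): (a) net 79−9=70 > 51 — meets; (b) net 74−17=57 > 51 — meets; (c) net 95−29=66 > 51 — meets.
  All elements met. The burden passes to the accused.
Stage 2 (accused, the preponderance of the evidence, weight exceeds 51): (d) net 70−33=37 ≤ 51 — fails.
  The accused does not carry Stage 2.
So the prosecution prevails.

prosecution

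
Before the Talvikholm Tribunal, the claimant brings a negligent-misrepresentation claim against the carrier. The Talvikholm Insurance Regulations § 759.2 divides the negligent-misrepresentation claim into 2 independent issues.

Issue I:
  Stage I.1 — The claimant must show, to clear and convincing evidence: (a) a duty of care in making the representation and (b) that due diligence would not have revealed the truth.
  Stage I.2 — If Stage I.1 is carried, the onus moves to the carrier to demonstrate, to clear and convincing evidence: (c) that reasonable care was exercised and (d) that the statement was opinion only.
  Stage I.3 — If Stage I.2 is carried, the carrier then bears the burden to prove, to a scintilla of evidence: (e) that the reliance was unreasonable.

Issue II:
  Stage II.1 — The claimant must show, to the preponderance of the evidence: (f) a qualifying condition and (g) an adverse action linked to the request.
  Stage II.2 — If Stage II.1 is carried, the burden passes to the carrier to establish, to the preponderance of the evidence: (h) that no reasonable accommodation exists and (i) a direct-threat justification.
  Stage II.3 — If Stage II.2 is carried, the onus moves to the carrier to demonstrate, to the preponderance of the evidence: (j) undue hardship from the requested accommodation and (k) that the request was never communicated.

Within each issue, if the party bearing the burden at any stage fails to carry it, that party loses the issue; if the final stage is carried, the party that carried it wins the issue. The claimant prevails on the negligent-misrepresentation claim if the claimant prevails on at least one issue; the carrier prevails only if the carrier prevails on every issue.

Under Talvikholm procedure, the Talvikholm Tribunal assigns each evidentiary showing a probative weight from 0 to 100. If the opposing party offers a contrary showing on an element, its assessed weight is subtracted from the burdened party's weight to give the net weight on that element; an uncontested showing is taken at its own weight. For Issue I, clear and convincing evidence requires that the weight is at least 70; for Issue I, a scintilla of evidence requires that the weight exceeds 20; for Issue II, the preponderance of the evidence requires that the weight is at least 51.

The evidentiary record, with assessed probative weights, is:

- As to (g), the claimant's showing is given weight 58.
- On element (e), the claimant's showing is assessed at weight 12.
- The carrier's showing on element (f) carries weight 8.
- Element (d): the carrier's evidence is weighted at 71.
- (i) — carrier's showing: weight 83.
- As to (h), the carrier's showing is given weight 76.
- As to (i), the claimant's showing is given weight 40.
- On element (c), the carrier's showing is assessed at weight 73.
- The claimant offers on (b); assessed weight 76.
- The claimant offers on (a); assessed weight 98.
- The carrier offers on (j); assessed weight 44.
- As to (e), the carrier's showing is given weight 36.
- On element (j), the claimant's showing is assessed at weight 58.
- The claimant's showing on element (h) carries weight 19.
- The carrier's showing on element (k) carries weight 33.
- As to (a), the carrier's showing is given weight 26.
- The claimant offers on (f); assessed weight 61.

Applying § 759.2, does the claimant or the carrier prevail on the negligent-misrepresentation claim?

claimant

— Issue I —
At Stage I.1 the claimant must meet clear and convincing evidence (weight is at least 70): on (a) the weight is 98 less the opposing 26 gives net 72, which does reach 70, so (a) meets the standard; on (b) the weight is 76, which does reach 70, so (b) meets the standard.
  Stage I.1 carried; the burden shifts to the carrier.
At Stage I.2 the carrier must meet clear and convincing evidence (weight is at least 70): on (c) the weight is 73, ≥ 70, so (c) meets the standard; on (d) the weight is 71, which does reach 70, so (d) meets the standard.
  Stage I.2 carried; the burden remains with the carrier.
At Stage I.3 the carrier must meet a scintilla of evidence (weight exceeds 20): on (e) the weight is 36 less the opposing 12 gives net 24, which does exceed 20, so (e) meets the standard.
  Stage I.3 carried; the final stage is satisfied.
All stages carried — the carrier prevails on this issue.
— Issue II —
At Stage II.1 the claimant must meet the preponderance of the evidence (weight is at least 51): on (f) the weight is 61 less the opposing 8 gives net 53, ≥ 51, so (f) meets the standard; on (g) the weight is 58, which does reach 51, so (g) meets the standard.
  All elements met. The burden passes to the carrier.
At Stage II.2 the carrier must meet the preponderance of the evidence (weight is at least 51): on (h) the weight is 76 less the opposing 19 gives net 57, which does reach 51, so (h) meets the standard; on (i) the weight is 83 less the opposing 40 gives net 43, < 51, so (i) does not meet the standard.
  Not every element is met, so the carrier fails to carry Stage II.2.
The analysis ends at Stage II.2; the claimant prevails on this issue.
Per-issue: Issue I → carrier; Issue II → claimant. The claimant must prevail on at least one issue; overall, the claimant prevails.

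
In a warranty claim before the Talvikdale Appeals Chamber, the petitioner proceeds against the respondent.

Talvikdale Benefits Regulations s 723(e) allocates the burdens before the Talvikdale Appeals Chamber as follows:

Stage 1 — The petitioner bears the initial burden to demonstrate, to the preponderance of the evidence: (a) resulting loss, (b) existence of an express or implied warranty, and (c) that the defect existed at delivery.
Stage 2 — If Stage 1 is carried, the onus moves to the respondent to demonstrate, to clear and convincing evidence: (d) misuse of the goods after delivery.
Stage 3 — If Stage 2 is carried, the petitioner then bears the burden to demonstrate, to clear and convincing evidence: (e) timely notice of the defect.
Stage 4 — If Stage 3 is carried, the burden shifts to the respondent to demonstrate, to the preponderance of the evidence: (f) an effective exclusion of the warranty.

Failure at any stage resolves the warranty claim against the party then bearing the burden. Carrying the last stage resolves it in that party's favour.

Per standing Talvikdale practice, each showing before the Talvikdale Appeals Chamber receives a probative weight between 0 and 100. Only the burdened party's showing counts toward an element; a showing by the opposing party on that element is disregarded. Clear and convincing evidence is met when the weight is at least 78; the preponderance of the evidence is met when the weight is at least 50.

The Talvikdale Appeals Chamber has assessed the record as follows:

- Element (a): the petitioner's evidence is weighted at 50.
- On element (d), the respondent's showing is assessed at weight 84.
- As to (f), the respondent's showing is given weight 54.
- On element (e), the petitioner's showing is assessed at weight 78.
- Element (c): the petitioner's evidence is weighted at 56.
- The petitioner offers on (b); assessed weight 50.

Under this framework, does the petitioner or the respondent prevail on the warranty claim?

respondent

Stage 1 (petitioner, the preponderance of the evidence, weight is at least 50): (a) 50 ≥ 50 — meets; (b) 50 ≥ 50 — meets; (c) 56 ≥ 50 — meets.
  Stage 1 carried; the burden shifts to the respondent.
Stage 2 (respondent, clear and convincing evidence, weight is at least 78): (d) 84 ≥ 78 — meets.
  Stage 2 is satisfied; the onus moves to the petitioner.
Stage 3 (petitioner, clear and convincing evidence, weight is at least 78): (e) 78 ≥ 78 — meets.
  Stage 3 is satisfied; the onus moves to the respondent.
Stage 4 (respondent, the preponderance of the evidence, weight is at least 50): (f) 54 ≥ 50 — meets.
  The respondent carries the last stage.
With every stage satisfied, the respondent prevails.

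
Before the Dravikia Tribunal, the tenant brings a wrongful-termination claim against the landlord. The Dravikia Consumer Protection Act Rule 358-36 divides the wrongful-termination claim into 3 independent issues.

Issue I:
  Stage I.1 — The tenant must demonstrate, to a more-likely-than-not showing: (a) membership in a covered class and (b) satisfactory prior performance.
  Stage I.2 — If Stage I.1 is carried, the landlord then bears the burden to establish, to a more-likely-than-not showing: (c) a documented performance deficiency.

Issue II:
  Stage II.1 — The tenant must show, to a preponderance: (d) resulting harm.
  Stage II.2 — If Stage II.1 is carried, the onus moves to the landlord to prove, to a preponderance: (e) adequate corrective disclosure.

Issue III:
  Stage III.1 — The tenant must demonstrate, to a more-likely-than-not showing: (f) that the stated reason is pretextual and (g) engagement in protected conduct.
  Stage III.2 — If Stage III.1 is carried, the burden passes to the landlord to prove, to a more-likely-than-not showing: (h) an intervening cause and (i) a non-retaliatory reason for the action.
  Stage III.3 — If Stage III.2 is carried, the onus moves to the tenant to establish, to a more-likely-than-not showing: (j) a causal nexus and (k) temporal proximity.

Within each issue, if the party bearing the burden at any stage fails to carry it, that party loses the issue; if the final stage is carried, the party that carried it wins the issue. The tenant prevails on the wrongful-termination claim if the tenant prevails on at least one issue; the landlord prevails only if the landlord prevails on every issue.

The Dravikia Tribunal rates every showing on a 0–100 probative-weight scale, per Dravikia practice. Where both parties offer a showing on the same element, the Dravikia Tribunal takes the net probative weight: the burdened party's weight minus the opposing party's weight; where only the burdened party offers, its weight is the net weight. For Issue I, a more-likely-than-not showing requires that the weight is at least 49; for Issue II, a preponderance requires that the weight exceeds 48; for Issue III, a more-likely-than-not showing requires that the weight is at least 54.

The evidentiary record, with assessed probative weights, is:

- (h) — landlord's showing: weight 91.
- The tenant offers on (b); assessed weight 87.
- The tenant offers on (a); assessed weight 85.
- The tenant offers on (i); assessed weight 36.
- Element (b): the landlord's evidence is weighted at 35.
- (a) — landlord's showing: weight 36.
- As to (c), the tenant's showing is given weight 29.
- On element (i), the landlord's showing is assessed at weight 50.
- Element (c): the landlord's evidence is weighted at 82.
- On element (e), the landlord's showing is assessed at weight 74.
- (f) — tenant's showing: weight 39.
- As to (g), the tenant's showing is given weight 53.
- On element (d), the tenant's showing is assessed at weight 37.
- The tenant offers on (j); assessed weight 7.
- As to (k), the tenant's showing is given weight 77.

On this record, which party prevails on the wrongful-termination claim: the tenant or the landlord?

— Issue I —
Stage I.1 (tenant, a more-likely-than-not showing, weight is at least 49): (a) net 85−36=49 ≥ 49 — meets; (b) net 87−35=52 ≥ 49 — meets.
  The tenant carries Stage I.1; the landlord now bears the burden.
Stage I.2 (landlord, a more-likely-than-not showing, weight is at least 49): (c) net 82−29=53 ≥ 49 — meets.
  The landlord carries the last stage.
All stages carried — the landlord prevails on this issue.
— Issue II —
Stage II.1 (tenant, a preponderance, weight exceeds 48): (d) 37 ≤ 48 — fails.
  The tenant does not carry Stage II.1.
The landlord prevails on this issue.
— Issue III —
At Stage III.1 the tenant must meet a more-likely-than-not showing (weight is at least 54): on (f) the weight is 39, which does not reach 54, so (f) does not meet the standard; on (g) the weight is 53, which does not reach 54, so (g) does not meet the standard.
  Stage III.1 not carried; the tenant fails its burden.
The landlord prevails on this issue.
Per-issue: Issue I → landlord; Issue II → landlord; Issue III → landlord. The tenant must prevail on at least one issue; overall, the landlord prevails.

landlord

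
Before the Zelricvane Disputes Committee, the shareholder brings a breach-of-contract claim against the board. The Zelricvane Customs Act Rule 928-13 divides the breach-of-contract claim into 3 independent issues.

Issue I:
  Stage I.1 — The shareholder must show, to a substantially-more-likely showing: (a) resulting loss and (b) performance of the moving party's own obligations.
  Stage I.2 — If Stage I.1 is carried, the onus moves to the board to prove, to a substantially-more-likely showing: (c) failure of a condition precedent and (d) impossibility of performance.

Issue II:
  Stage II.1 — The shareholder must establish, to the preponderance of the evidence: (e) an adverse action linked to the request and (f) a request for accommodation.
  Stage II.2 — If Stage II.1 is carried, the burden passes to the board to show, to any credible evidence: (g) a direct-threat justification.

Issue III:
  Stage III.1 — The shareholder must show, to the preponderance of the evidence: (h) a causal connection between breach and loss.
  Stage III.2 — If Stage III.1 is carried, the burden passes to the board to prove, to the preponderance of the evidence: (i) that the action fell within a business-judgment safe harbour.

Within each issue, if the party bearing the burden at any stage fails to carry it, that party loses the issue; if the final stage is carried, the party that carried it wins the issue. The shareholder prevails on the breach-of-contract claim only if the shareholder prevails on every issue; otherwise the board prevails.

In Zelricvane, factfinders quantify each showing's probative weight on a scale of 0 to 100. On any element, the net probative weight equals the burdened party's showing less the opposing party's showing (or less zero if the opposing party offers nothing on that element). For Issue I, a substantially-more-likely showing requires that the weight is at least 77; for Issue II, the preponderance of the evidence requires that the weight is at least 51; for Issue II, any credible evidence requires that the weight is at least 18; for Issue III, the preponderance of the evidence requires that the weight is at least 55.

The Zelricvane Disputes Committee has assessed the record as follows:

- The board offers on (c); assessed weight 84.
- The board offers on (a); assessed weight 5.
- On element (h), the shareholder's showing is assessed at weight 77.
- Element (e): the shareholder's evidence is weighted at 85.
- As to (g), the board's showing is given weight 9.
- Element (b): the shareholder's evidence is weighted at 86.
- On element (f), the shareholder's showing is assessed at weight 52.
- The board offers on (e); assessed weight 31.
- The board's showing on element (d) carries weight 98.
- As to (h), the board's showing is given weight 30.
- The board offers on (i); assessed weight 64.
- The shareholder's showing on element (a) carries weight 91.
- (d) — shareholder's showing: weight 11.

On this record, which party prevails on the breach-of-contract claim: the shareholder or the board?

board

— Issue I —
Stage I.1 — burden on shareholder; standard: a substantially-more-likely showing (weight is at least 77).
    (a): 91 − 5 = 86 ≥ 77 [met]
    (b): 86 ≥ 77 [met]
  Stage I.1 is satisfied; the onus moves to the board.
Stage I.2 — burden on board; standard: a substantially-more-likely showing (weight is at least 77).
    (c): 84 ≥ 77 [met]
    (d): 98 − 11 = 87 ≥ 77 [met]
  All elements met at the final stage.
Every stage carried; the board prevails on this issue.
— Issue II —
Stage II.1 (shareholder, the preponderance of the evidence, weight is at least 51): (e) net 85−31=54 ≥ 51 — meets; (f) 52 ≥ 51 — meets.
  All elements met. The burden passes to the board.
Stage II.2 (board, any credible evidence, weight is at least 18): (g) 9 < 18 — fails.
  The board does not carry Stage II.2.
So the shareholder prevails on this issue.
— Issue III —
Stage III.1 — burden on shareholder; standard: the preponderance of the evidence (weight is at least 55).
    (h): 77 − 30 = 47 < 55 [not met]
  Stage III.1 not carried; the shareholder fails its burden.
The board prevails on this issue.
Per-issue: Issue I → board; Issue II → shareholder; Issue III → board. The shareholder must prevail on every issue; overall, the board prevails.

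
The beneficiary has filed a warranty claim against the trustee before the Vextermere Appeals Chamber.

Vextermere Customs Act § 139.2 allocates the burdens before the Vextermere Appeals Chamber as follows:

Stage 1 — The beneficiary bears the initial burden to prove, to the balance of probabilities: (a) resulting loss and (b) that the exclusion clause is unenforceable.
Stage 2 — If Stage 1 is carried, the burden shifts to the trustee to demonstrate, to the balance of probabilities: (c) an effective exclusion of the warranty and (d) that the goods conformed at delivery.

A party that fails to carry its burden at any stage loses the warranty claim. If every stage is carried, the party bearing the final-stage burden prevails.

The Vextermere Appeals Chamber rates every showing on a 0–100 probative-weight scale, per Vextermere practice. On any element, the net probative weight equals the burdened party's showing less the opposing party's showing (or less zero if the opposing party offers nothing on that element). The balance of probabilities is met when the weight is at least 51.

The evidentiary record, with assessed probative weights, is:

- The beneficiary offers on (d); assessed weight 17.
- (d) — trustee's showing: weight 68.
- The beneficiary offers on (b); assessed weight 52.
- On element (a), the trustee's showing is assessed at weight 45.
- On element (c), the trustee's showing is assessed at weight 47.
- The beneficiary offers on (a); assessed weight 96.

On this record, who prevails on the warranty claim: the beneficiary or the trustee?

At Stage 1 the beneficiary must meet the balance of probabilities (weight is at least 51): on (a) the weight is 96 less the opposing 45 gives net 51, ≥ 51, so (a) meets the standard; on (b) the weight is 52, ≥ 51, so (b) meets the standard.
  All elements met. The burden passes to the trustee.
At Stage 2 the trustee must meet the balance of probabilities (weight is at least 51): on (c) the weight is 47, < 51, so (c) does not meet the standard; on (d) the weight is 68 less the opposing 17 gives net 51, which does reach 51, so (d) meets the standard.
  The trustee does not carry Stage 2.
The beneficiary prevails.

beneficiary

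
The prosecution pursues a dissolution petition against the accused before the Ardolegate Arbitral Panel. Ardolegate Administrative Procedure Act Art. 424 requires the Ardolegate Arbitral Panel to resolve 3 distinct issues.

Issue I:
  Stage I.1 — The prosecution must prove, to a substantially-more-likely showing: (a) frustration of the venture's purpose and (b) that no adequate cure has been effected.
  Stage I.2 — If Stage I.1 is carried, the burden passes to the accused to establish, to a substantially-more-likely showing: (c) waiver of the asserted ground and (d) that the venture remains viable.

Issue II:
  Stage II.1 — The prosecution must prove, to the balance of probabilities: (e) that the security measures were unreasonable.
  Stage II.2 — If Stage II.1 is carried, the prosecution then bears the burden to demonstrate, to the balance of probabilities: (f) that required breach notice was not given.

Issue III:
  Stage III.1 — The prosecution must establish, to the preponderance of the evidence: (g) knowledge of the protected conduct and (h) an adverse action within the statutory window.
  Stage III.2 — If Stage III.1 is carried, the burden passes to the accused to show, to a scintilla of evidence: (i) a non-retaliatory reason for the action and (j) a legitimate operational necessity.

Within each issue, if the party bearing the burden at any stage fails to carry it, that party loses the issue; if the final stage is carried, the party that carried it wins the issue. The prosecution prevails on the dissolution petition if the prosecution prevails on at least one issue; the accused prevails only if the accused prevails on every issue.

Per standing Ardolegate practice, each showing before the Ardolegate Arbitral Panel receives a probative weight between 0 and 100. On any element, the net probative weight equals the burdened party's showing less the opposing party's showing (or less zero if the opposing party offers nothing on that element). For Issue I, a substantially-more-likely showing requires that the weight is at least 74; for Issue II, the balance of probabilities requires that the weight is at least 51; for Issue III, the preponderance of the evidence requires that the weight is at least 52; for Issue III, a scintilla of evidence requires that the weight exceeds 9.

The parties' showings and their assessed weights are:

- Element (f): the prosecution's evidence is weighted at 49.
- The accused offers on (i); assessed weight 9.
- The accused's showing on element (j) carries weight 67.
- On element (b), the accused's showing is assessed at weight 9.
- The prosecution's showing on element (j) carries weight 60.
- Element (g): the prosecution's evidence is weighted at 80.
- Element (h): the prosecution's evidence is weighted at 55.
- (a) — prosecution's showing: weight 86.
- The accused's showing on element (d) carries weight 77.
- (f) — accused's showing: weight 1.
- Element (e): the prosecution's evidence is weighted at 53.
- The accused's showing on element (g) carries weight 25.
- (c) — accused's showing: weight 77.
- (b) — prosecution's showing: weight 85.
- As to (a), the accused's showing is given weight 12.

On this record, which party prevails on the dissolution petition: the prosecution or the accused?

prosecution

— Issue I —
At Stage I.1 the prosecution must meet a substantially-more-likely showing (weight is at least 74): on (a) the weight is 86 less the opposing 12 gives net 74, which does reach 74, so (a) meets the standard; on (b) the weight is 85 less the opposing 9 gives net 76, ≥ 74, so (b) meets the standard.
  All elements met. The burden passes to the accused.
At Stage I.2 the accused must meet a substantially-more-likely showing (weight is at least 74): on (c) the weight is 77, ≥ 74, so (c) meets the standard; on (d) the weight is 77, ≥ 74, so (d) meets the standard.
  Stage I.2 carried; the final stage is satisfied.
Every stage carried; the accused prevails on this issue.
— Issue II —
Stage II.1 (prosecution, the balance of probabilities, weight is at least 51): (e) 53 ≥ 51 — meets.
  All elements met. The prosecution retains the burden for Stage II.2.
Stage II.2 (prosecution, the balance of probabilities, weight is at least 51): (f) net 49−1=48 < 51 — fails.
  Not every element is met, so the prosecution fails to carry Stage II.2.
So the accused prevails on this issue.
— Issue III —
Stage III.1 — burden on prosecution; standard: the preponderance of the evidence (weight is at least 52).
    (g): 80 − 25 = 55 ≥ 52 [met]
    (h): 55 ≥ 52 [met]
  Stage III.1 is satisfied; the onus moves to the accused.
Stage III.2 — burden on accused; standard: a scintilla of evidence (weight exceeds 9).
    (i): 9 ≤ 9 [not met]
    (j): 67 − 60 = 7 ≤ 9 [not met]
  The accused does not carry Stage III.2.
The prosecution prevails on this issue.
Per-issue: Issue I → accused; Issue II → accused; Issue III → prosecution. The prosecution must prevail on at least one issue; overall, the prosecution prevails.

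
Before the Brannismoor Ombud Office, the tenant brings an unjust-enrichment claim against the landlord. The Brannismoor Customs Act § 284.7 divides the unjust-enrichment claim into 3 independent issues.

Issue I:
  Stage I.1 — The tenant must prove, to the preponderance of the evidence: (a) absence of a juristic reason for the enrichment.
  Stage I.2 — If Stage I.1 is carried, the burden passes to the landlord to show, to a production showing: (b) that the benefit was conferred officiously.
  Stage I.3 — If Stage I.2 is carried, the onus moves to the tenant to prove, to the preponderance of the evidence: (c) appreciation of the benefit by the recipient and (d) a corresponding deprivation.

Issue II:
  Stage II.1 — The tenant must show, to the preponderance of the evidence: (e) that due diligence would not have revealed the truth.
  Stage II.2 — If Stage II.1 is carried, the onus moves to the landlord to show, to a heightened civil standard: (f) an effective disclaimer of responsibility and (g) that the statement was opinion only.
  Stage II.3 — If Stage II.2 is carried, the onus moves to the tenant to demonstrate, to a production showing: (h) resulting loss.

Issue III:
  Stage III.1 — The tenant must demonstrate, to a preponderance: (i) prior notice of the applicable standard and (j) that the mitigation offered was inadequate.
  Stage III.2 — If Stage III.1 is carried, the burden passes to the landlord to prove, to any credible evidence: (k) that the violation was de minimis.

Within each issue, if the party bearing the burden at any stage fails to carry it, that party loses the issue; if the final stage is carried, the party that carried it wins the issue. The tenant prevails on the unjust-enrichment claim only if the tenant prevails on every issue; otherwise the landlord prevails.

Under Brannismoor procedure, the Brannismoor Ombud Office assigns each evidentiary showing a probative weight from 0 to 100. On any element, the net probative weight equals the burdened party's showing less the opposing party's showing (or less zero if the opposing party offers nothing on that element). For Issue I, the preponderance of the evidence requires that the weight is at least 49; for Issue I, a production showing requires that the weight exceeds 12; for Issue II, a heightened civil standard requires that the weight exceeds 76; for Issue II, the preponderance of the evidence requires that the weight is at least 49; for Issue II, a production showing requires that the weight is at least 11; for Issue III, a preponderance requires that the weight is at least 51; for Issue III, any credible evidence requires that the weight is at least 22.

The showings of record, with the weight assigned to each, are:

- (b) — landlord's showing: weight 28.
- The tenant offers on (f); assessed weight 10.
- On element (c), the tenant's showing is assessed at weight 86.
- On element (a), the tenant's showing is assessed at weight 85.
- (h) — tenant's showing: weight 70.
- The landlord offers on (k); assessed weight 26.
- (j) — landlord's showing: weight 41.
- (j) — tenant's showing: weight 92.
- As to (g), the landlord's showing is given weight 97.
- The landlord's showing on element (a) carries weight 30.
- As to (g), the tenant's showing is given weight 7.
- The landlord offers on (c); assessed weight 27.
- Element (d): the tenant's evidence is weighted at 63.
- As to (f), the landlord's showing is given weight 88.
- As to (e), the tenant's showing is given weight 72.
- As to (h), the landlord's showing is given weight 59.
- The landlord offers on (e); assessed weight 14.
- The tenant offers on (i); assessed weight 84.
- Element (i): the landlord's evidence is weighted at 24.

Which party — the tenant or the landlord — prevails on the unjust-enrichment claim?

landlord

— Issue I —
Stage I.1 — burden on tenant; standard: the preponderance of the evidence (weight is at least 49).
    (a): 85 − 30 = 55 ≥ 49 [met]
  All elements met. The burden passes to the landlord.
Stage I.2 — burden on landlord; standard: a production showing (weight exceeds 12).
    (b): 28 > 12 [met]
  Stage I.2 is satisfied; the onus moves to the tenant.
Stage I.3 — burden on tenant; standard: the preponderance of the evidence (weight is at least 49).
    (c): 86 − 27 = 59 ≥ 49 [met]
    (d): 63 ≥ 49 [met]
  The tenant carries the last stage.
With every stage satisfied, the tenant prevails on this issue.
— Issue II —
Stage II.1 (tenant, the preponderance of the evidence, weight is at least 49): (e) net 72−14=58 ≥ 49 — meets.
  Stage II.1 is satisfied; the onus moves to the landlord.
Stage II.2 (landlord, a heightened civil standard, weight exceeds 76): (f) net 88−10=78 > 76 — meets; (g) net 97−7=90 > 76 — meets.
  Stage II.2 is satisfied; the onus moves to the tenant.
Stage II.3 (tenant, a production showing, weight is at least 11): (h) net 70−59=11 ≥ 11 — meets.
  All elements met at the final stage.
All stages carried — the tenant prevails on this issue.
— Issue III —
Stage III.1 — burden on tenant; standard: a preponderance (weight is at least 51).
    (i): 84 − 24 = 60 ≥ 51 [met]
    (j): 92 − 41 = 51 ≥ 51 [met]
  The tenant carries Stage III.1; the landlord now bears the burden.
Stage III.2 — burden on landlord; standard: any credible evidence (weight is at least 22).
    (k): 26 ≥ 22 [met]
  Stage III.2 carried; the final stage is satisfied.
Every stage carried; the landlord prevails on this issue.
Per-issue: Issue I → tenant; Issue II → tenant; Issue III → landlord. The tenant must prevail on every issue; overall, the landlord prevails.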